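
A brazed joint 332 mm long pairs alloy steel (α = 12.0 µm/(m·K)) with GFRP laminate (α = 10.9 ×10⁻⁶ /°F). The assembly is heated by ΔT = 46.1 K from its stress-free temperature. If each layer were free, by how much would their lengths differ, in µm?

GFRP laminate: α = 10.9×10⁻⁶/°F × 9/5 = 19.6×10⁻⁶/K.
Δα = |12.0 − 19.6|×10⁻⁶/K = 7.62×10⁻⁶/K.
ΔL_mismatch = Δα·L·ΔT = 7.62×10⁻⁶ × 332.0 mm × 46.1 K = 117 µm.

117 µm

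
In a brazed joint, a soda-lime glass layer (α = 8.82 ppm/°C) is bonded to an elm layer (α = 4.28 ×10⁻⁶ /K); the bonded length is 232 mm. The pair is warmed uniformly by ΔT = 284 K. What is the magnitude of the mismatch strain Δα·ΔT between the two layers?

Δα = |8.82 − 4.28|×10⁻⁶/K = 4.54×10⁻⁶/K.
Mismatch strain = Δα·ΔT = 4.54×10⁻⁶ × 284.0 = 1.29×10⁻³.

1.29×10⁻³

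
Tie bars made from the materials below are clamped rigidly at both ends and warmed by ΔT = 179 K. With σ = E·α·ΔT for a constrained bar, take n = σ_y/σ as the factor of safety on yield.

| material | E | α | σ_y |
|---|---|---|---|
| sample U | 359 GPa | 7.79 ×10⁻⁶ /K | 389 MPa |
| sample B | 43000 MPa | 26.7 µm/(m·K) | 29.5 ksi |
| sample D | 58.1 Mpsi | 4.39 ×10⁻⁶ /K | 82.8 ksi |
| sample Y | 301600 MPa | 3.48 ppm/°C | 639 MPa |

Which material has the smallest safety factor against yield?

sample U

Converting E to GPa, α to ×10⁻⁶/K, σ_y to MPa, then σ and n for each:
  sample U: E = 359.0, α = 7.79, σ_y = 389.0 → σ = 501 MPa, n = 0.777
  sample B: E = 43.00, α = 26.7, σ_y = 203.4 → σ = 206 MPa, n = 0.990
  sample D: E = 400.6, α = 4.39, σ_y = 570.9 → σ = 315 MPa, n = 1.81
  sample Y: E = 301.6, α = 3.48, σ_y = 639.0 → σ = 188 MPa, n = 3.40
Smallest n: sample U with n = 0.777.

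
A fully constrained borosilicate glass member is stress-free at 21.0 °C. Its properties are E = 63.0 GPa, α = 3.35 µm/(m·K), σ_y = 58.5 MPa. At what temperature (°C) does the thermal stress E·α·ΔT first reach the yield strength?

298 °C

E·α·ΔT = 58.50 MPa ⇒ ΔT = 58.50 / (63.00×10³ × 3.35×10⁻⁶) = 277.2 K.
T = 21.0 + 277.2 = 298.2 °C.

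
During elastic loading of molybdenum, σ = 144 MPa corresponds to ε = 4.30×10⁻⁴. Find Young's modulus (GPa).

335 GPa

E = σ/ε = 144 MPa / 4.30×10⁻⁴ = 334900 MPa = 335 GPa.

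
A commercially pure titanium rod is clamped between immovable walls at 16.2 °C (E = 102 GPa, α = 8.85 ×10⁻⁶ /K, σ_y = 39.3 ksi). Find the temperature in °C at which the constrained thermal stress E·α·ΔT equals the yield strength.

316 °C

σ_y = 39.3 ksi = 271.0 MPa.
E·α·ΔT = 271.0 MPa ⇒ ΔT = 271.0 / (102.0×10³ × 8.85×10⁻⁶) = 300.2 K.
T = 16.2 + 300.2 = 316.4 °C.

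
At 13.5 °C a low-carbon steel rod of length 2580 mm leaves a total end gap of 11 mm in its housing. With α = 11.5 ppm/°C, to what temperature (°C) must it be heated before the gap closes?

α·L₀·ΔT = 11.0 mm ⇒ ΔT = 11.0 / (11.5×10⁻⁶ × 2580.0) = 370.7 K.
T = 13.5 + 370.7 = 384.2 °C.

384 °C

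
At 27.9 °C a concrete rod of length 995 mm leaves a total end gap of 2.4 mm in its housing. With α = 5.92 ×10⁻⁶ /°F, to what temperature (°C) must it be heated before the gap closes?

α = 5.92×10⁻⁶/°F × 9/5 = 10.7×10⁻⁶/K.
α·L₀·ΔT = 2.4 mm ⇒ ΔT = 2.4 / (10.7×10⁻⁶ × 995.0) = 226.4 K.
T = 27.9 + 226.4 = 254.3 °C.

254 °C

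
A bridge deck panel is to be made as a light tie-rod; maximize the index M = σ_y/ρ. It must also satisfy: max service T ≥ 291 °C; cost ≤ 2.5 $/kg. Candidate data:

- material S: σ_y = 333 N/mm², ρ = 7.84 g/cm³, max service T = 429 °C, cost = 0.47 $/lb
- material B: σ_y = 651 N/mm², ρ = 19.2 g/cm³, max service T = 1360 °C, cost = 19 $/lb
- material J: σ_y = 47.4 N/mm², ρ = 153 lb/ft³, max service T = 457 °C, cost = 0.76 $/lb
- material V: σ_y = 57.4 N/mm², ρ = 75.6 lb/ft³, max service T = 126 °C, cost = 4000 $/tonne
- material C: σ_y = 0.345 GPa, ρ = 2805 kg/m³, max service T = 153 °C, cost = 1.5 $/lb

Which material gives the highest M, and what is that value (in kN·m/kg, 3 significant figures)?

material S, M = 42.5 kN·m/kg

Screen on constraints: max service T ≥ 291 °C; cost ≤ 2.5 $/kg. Survivors: material S, material J.
Convert each candidate to consistent units, then evaluate M:
  material S: σ_y = 333.0 MPa, ρ = 7840 kg/m³
  material J: σ_y = 47.40 MPa, ρ = 2451 kg/m³
  material S: M = 42.5 kN·m/kg
  material J: M = 19.3 kN·m/kg
Material S has the largest M.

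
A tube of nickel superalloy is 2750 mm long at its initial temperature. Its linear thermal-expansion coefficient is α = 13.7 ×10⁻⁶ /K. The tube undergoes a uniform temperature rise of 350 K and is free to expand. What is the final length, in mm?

2763.2 mm

ΔL = α·L₀·ΔT = 13.7×10⁻⁶ × 2750 mm × 350.0 K = 13.2 mm.
L = L₀ + ΔL = 2750 + 13.2 = 2763.2 mm.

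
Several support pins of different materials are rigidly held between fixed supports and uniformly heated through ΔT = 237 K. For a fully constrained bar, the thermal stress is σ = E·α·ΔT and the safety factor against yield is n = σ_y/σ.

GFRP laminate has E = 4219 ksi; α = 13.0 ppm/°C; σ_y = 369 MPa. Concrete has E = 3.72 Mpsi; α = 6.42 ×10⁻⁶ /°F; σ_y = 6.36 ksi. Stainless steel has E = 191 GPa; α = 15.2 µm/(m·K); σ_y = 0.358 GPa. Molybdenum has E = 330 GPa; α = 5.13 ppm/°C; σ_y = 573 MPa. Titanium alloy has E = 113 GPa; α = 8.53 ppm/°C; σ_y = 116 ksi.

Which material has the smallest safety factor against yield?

stainless steel

In consistent units (E in GPa, α in ×10⁻⁶/K, σ_y in MPa):
  GFRP laminate: E = 29.09, α = 13.0, σ_y = 369.0 → σ = 89.6 MPa, n = 4.12
  concrete: E = 25.65, α = 11.6, σ_y = 43.85 → σ = 70.2 MPa, n = 0.624
  stainless steel: E = 191.0, α = 15.2, σ_y = 358.0 → σ = 688 MPa, n = 0.520
  molybdenum: E = 330.0, α = 5.13, σ_y = 573.0 → σ = 401 MPa, n = 1.43
  titanium alloy: E = 113.0, α = 8.53, σ_y = 799.8 → σ = 228 MPa, n = 3.50
Stainless steel has the lowest safety factor, n = 0.520.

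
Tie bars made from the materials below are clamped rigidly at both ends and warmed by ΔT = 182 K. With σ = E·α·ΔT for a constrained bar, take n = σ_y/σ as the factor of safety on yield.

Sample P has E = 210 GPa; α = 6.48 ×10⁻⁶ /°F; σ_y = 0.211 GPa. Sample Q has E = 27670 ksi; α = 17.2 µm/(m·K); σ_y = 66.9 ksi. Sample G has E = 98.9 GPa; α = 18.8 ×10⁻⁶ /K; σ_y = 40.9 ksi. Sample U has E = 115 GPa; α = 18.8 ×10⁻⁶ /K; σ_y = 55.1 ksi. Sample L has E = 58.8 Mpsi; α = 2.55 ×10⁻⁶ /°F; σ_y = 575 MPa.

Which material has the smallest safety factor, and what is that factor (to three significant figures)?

sample P, n = 0.473

In consistent units (E in GPa, α in ×10⁻⁶/K, σ_y in MPa):
  sample P: E = 210.0, α = 11.7, σ_y = 211.0 → σ = 446 MPa, n = 0.473
  sample Q: E = 190.8, α = 17.2, σ_y = 461.3 → σ = 597 MPa, n = 0.772
  sample G: E = 98.90, α = 18.8, σ_y = 282.0 → σ = 338 MPa, n = 0.833
  sample U: E = 115.0, α = 18.8, σ_y = 379.9 → σ = 393 MPa, n = 0.965
  sample L: E = 405.4, α = 4.59, σ_y = 575.0 → σ = 339 MPa, n = 1.70
Smallest n: sample P with n = 0.473.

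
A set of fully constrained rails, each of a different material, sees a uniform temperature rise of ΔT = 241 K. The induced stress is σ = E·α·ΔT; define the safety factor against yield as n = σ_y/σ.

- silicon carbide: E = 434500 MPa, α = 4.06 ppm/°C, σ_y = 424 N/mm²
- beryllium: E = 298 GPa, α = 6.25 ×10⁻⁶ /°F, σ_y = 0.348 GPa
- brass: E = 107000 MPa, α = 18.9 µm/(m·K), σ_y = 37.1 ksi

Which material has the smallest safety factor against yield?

Per material, after unit conversion:
  silicon carbide: E = 434.5, α = 4.06, σ_y = 424.0 → σ = 425 MPa, n = 0.997
  beryllium: E = 298.0, α = 11.2, σ_y = 348.0 → σ = 808 MPa, n = 0.431
  brass: E = 107.0, α = 18.9, σ_y = 255.8 → σ = 487 MPa, n = 0.525
Smallest n: beryllium with n = 0.431.

beryllium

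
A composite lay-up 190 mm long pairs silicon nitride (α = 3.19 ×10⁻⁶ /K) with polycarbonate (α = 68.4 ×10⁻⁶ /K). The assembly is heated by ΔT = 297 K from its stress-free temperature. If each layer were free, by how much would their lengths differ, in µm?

Δα = |3.19 − 68.4|×10⁻⁶/K = 65.2×10⁻⁶/K.
ΔL_mismatch = Δα·L·ΔT = 65.2×10⁻⁶ × 190.0 mm × 297.0 K = 3680 µm.

3680 µm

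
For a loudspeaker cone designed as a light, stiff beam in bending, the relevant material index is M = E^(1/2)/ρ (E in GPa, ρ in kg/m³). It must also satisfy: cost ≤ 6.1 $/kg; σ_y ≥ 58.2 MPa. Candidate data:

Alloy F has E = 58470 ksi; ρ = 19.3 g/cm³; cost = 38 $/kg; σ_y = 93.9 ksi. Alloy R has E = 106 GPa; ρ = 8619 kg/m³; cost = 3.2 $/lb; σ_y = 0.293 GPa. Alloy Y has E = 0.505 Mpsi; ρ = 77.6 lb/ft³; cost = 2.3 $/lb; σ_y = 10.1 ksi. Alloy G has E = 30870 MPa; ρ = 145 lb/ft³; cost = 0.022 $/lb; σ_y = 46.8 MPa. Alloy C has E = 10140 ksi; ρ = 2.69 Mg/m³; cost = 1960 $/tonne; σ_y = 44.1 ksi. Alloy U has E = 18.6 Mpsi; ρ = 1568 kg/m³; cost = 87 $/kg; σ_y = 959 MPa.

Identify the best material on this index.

Screen on constraints: cost ≤ 6.1 $/kg; σ_y ≥ 58.2 MPa. Survivors: alloy Y, alloy C.
Normalizing units and computing the index:
  alloy Y: E = 3.482 GPa, ρ = 1243 kg/m³
  alloy C: E = 69.91 GPa, ρ = 2690 kg/m³
  alloy C: M = 3.11×10⁻³
  alloy Y: M = 1.50×10⁻³
The maximum is for alloy C.

alloy C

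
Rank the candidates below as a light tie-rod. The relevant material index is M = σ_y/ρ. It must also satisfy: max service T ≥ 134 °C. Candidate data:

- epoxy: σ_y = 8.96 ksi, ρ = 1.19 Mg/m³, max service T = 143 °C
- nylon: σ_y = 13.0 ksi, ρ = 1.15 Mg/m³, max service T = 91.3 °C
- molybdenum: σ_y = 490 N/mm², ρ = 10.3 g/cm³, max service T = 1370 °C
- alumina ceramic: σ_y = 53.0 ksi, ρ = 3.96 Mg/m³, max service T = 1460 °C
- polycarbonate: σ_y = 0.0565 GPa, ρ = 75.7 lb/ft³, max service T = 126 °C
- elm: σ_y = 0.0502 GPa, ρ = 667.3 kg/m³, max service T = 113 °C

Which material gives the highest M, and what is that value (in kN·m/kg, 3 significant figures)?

alumina ceramic, M = 92.3 kN·m/kg

Screen on constraints: max service T ≥ 134 °C. Survivors: epoxy, molybdenum, alumina ceramic.
In SI units:
  epoxy: σ_y = 61.78 MPa, ρ = 1190 kg/m³
  molybdenum: σ_y = 490.0 MPa, ρ = 10300 kg/m³
  alumina ceramic: σ_y = 365.4 MPa, ρ = 3960 kg/m³
  alumina ceramic: M = 92.3 kN·m/kg
  epoxy: M = 51.9 kN·m/kg
  molybdenum: M = 47.6 kN·m/kg
Alumina ceramic ranks first.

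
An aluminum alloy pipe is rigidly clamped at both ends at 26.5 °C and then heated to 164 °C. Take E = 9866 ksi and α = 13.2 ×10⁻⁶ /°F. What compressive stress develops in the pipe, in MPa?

E = 9866 ksi = 68.02 GPa.
α = 13.2×10⁻⁶/°F × 9/5 = 23.8×10⁻⁶/K.
ΔT = 137.5 K. Constrained thermal stress σ = E·α·ΔT = 68.02×10³ MPa × 23.8×10⁻⁶ × 137.5 = 222 MPa (compressive).

222 MPa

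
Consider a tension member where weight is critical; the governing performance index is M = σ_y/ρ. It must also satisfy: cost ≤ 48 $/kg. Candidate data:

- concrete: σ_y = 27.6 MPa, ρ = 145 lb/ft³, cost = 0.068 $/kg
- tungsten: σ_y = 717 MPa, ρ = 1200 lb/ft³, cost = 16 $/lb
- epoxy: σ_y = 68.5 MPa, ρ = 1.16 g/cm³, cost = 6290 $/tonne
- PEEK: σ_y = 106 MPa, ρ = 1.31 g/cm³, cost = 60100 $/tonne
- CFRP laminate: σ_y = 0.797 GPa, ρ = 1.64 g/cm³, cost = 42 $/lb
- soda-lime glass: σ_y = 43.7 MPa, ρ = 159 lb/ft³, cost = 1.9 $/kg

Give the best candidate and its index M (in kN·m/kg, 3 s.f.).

epoxy, M = 59.1 kN·m/kg

Screen on constraints: cost ≤ 48 $/kg. Survivors: concrete, tungsten, epoxy, soda-lime glass.
Putting every candidate on a common basis:
  concrete: σ_y = 27.60 MPa, ρ = 2323 kg/m³
  tungsten: σ_y = 717.0 MPa, ρ = 19220 kg/m³
  epoxy: σ_y = 68.50 MPa, ρ = 1160 kg/m³
  soda-lime glass: σ_y = 43.70 MPa, ρ = 2547 kg/m³
  epoxy: M = 59.1 kN·m/kg
  tungsten: M = 37.3 kN·m/kg
  soda-lime glass: M = 17.2 kN·m/kg
  concrete: M = 11.9 kN·m/kg
Highest index: epoxy.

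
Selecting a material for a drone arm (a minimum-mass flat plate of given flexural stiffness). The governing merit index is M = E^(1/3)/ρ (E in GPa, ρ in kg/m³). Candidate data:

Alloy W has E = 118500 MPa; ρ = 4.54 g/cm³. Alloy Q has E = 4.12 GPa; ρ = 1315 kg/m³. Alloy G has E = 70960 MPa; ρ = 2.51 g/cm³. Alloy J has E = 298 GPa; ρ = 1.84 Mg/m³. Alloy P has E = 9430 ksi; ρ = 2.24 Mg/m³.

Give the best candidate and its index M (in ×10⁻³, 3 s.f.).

alloy J, M = 3.63×10⁻³

After converting to SI:
  alloy W: E = 118.5 GPa, ρ = 4540 kg/m³
  alloy Q: E = 4.120 GPa, ρ = 1315 kg/m³
  alloy G: E = 70.96 GPa, ρ = 2510 kg/m³
  alloy J: E = 298.0 GPa, ρ = 1840 kg/m³
  alloy P: E = 65.02 GPa, ρ = 2240 kg/m³
  alloy J: M = 3.63×10⁻³
  alloy P: M = 1.80×10⁻³
  alloy G: M = 1.65×10⁻³
  alloy Q: M = 1.22×10⁻³
  alloy W: M = 1.08×10⁻³
Alloy J ranks first.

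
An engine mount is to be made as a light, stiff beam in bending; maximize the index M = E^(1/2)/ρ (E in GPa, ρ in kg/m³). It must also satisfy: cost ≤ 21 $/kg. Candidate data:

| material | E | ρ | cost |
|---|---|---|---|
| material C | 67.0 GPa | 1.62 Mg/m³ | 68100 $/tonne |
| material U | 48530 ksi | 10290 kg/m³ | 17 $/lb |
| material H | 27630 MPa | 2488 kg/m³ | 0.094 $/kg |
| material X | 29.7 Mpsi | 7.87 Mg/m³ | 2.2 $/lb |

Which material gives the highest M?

material H

Screen on constraints: cost ≤ 21 $/kg. Survivors: material H, material X.
In SI units:
  material H: E = 27.63 GPa, ρ = 2488 kg/m³
  material X: E = 204.8 GPa, ρ = 7870 kg/m³
  material H: M = 2.11×10⁻³
  material X: M = 1.82×10⁻³
Material H has the largest M.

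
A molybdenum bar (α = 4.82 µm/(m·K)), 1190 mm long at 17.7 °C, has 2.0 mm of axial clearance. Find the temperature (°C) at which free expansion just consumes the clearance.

366 °C

α·L₀·ΔT = 2.0 mm ⇒ ΔT = 2.0 / (4.82×10⁻⁶ × 1190.0) = 348.7 K.
T = 17.7 + 348.7 = 366.4 °C.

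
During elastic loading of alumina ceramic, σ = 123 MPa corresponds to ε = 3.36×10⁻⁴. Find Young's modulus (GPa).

366 GPa

E = σ/ε = 123 MPa / 3.36×10⁻⁴ = 366100 MPa = 366 GPa.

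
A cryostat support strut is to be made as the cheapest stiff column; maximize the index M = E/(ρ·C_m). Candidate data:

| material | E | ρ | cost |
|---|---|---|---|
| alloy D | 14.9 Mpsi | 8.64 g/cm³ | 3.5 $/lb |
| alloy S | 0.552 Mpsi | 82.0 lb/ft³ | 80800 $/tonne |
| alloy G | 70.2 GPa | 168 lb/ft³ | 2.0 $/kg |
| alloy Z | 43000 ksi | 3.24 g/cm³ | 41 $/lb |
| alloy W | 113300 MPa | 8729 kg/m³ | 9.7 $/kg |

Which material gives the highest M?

Convert each candidate to consistent units, then evaluate M:
  alloy D: E = 102.7 GPa, ρ = 8640 kg/m³, cost = 7.716 $/kg
  alloy S: E = 3.806 GPa, ρ = 1314 kg/m³, cost = 80.80 $/kg
  alloy G: E = 70.20 GPa, ρ = 2691 kg/m³, cost = 2.000 $/kg
  alloy Z: E = 296.5 GPa, ρ = 3240 kg/m³, cost = 90.39 $/kg
  alloy W: E = 113.3 GPa, ρ = 8729 kg/m³, cost = 9.700 $/kg
  alloy G: M = 13.0 MN·m per $
  alloy D: M = 1.54 MN·m per $
  alloy W: M = 1.34 MN·m per $
  alloy Z: M = 1.01 MN·m per $
  alloy S: M = 0.0359 MN·m per $
Alloy G ranks first.

alloy G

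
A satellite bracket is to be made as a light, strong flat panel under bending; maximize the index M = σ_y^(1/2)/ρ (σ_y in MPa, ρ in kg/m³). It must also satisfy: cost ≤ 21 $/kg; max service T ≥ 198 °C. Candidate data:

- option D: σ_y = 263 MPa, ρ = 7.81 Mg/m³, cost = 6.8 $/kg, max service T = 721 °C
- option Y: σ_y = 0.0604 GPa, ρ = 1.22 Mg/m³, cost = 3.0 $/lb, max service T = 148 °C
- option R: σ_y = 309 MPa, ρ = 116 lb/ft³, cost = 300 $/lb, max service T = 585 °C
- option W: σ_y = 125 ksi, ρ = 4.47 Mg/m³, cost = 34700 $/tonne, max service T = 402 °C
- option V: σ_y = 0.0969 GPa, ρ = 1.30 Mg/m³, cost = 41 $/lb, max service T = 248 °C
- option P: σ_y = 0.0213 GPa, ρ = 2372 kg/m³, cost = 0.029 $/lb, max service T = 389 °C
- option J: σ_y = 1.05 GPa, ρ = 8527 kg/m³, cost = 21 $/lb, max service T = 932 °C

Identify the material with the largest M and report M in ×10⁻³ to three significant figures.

option D, M = 2.08×10⁻³

Screen on constraints: cost ≤ 21 $/kg; max service T ≥ 198 °C. Survivors: option D, option P.
Convert each candidate to consistent units, then evaluate M:
  option D: σ_y = 263.0 MPa, ρ = 7810 kg/m³
  option P: σ_y = 21.30 MPa, ρ = 2372 kg/m³
  option D: M = 2.08×10⁻³
  option P: M = 1.95×10⁻³
Option D ranks first.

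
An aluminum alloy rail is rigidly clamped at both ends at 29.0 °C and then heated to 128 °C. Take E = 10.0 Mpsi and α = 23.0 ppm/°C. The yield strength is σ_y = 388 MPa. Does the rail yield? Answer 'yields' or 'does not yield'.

does not yield

E = 10.0 Mpsi = 68.95 GPa.
ΔT = 99.00 K. Constrained thermal stress σ = E·α·ΔT = 68.95×10³ MPa × 23.0×10⁻⁶ × 99.00 = 157 MPa (compressive).
Compare to σ_y = 388 MPa: σ < σ_y, so it does not yield.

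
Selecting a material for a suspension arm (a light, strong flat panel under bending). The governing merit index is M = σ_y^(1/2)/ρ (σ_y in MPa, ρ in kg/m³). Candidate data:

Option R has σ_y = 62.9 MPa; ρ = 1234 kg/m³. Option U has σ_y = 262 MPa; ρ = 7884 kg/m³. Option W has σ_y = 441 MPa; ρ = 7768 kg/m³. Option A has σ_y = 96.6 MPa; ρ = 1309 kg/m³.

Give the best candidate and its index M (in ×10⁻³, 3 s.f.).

Evaluate M for each candidate:
  option A: M = 7.51×10⁻³
  option R: M = 6.43×10⁻³
  option W: M = 2.70×10⁻³
  option U: M = 2.05×10⁻³
Option A ranks first.

option A, M = 7.51×10⁻³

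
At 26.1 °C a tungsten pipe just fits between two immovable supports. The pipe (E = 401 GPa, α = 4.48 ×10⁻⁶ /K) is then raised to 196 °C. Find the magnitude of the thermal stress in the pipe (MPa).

305 MPa

ΔT = 169.9 K. Constrained thermal stress σ = E·α·ΔT = 401.0×10³ MPa × 4.48×10⁻⁶ × 169.9 = 305 MPa (compressive).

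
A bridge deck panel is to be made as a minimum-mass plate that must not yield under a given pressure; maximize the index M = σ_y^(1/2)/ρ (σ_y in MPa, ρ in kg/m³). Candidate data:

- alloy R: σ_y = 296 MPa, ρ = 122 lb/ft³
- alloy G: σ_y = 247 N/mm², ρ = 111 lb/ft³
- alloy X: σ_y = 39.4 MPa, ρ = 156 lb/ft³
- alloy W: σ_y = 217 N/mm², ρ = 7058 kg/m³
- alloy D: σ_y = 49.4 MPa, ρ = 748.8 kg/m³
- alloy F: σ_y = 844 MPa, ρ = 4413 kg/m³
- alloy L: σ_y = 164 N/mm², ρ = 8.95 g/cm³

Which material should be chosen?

Convert each candidate to consistent units, then evaluate M:
  alloy R: σ_y = 296.0 MPa, ρ = 1954 kg/m³
  alloy G: σ_y = 247.0 MPa, ρ = 1778 kg/m³
  alloy X: σ_y = 39.40 MPa, ρ = 2499 kg/m³
  alloy W: σ_y = 217.0 MPa, ρ = 7058 kg/m³
  alloy D: σ_y = 49.40 MPa, ρ = 748.8 kg/m³
  alloy F: σ_y = 844.0 MPa, ρ = 4413 kg/m³
  alloy L: σ_y = 164.0 MPa, ρ = 8950 kg/m³
  alloy D: M = 9.39×10⁻³
  alloy G: M = 8.84×10⁻³
  alloy R: M = 8.80×10⁻³
  alloy F: M = 6.58×10⁻³
  alloy X: M = 2.51×10⁻³
  alloy W: M = 2.09×10⁻³
  alloy L: M = 1.43×10⁻³
Alloy D ranks first.

alloy D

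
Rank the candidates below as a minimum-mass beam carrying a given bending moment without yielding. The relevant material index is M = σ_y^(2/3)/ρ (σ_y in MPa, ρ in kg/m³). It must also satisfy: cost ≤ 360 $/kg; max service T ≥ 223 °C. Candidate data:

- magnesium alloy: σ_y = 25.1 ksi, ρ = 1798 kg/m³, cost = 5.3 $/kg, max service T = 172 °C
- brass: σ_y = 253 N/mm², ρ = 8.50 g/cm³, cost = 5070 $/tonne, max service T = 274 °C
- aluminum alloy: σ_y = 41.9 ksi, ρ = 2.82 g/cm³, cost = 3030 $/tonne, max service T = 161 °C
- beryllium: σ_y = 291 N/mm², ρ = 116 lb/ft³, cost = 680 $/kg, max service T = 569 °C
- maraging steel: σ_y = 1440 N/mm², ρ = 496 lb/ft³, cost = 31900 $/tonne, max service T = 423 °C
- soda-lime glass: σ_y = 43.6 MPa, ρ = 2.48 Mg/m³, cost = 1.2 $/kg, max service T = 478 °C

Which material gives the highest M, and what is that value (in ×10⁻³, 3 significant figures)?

Screen on constraints: cost ≤ 360 $/kg; max service T ≥ 223 °C. Survivors: brass, maraging steel, soda-lime glass.
In SI units:
  brass: σ_y = 253.0 MPa, ρ = 8500 kg/m³
  maraging steel: σ_y = 1440 MPa, ρ = 7945 kg/m³
  soda-lime glass: σ_y = 43.60 MPa, ρ = 2480 kg/m³
  maraging steel: M = 16.0×10⁻³
  soda-lime glass: M = 5.00×10⁻³
  brass: M = 4.71×10⁻³
The maximum is for maraging steel.

maraging steel, M = 16.0×10⁻³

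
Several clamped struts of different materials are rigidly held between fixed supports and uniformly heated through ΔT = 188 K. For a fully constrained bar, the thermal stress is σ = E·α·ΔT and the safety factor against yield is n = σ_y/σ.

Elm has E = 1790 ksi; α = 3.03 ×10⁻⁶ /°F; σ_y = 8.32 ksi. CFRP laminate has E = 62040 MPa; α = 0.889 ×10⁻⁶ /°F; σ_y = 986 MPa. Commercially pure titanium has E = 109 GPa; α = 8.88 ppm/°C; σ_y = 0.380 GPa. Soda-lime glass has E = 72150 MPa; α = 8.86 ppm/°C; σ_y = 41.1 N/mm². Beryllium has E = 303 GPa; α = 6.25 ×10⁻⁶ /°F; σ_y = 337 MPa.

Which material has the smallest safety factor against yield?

soda-lime glass

With everything in SI (GPa, ×10⁻⁶/K, MPa):
  elm: E = 12.34, α = 5.45, σ_y = 57.36 → σ = 12.7 MPa, n = 4.53
  CFRP laminate: E = 62.04, α = 1.60, σ_y = 986.0 → σ = 18.7 MPa, n = 52.8
  commercially pure titanium: E = 109.0, α = 8.88, σ_y = 380.0 → σ = 182 MPa, n = 2.09
  soda-lime glass: E = 72.15, α = 8.86, σ_y = 41.10 → σ = 120 MPa, n = 0.342
  beryllium: E = 303.0, α = 11.2, σ_y = 337.0 → σ = 641 MPa, n = 0.526
Soda-lime glass has the lowest safety factor, n = 0.342.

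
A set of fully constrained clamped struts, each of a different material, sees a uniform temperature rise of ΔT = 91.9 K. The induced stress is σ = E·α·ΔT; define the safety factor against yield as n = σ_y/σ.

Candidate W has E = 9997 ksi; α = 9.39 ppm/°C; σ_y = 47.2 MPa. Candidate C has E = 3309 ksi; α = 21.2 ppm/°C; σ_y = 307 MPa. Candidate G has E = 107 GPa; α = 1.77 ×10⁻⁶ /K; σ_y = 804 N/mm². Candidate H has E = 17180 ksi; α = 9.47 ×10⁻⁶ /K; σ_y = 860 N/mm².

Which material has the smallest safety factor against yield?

candidate W

Converting E to GPa, α to ×10⁻⁶/K, σ_y to MPa, then σ and n for each:
  candidate W: E = 68.93, α = 9.39, σ_y = 47.20 → σ = 59.5 MPa, n = 0.794
  candidate C: E = 22.81, α = 21.2, σ_y = 307.0 → σ = 44.4 MPa, n = 6.91
  candidate G: E = 107.0, α = 1.77, σ_y = 804.0 → σ = 17.4 MPa, n = 46.2
  candidate H: E = 118.5, α = 9.47, σ_y = 860.0 → σ = 103 MPa, n = 8.34
Smallest n: candidate W with n = 0.794.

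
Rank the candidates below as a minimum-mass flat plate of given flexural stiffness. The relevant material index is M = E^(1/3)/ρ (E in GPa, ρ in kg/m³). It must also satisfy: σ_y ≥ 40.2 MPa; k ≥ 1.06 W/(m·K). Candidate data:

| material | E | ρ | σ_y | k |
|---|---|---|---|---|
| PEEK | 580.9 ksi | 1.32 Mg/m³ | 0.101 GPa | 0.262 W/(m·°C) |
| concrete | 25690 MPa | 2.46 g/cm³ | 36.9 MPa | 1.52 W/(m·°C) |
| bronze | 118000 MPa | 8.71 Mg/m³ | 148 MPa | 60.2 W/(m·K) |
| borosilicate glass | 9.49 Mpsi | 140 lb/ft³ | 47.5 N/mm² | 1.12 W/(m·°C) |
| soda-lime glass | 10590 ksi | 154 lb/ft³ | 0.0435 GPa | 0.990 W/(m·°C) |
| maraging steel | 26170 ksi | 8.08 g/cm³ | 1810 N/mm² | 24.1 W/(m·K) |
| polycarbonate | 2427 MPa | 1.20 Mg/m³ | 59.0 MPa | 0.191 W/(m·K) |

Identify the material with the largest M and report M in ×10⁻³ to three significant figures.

borosilicate glass, M = 1.80×10⁻³

Screen on constraints: σ_y ≥ 40.2 MPa; k ≥ 1.06 W/(m·K). Survivors: bronze, borosilicate glass, maraging steel.
In SI units:
  bronze: E = 118.0 GPa, ρ = 8710 kg/m³
  borosilicate glass: E = 65.43 GPa, ρ = 2243 kg/m³
  maraging steel: E = 180.4 GPa, ρ = 8080 kg/m³
  borosilicate glass: M = 1.80×10⁻³
  maraging steel: M = 0.699×10⁻³
  bronze: M = 0.563×10⁻³
The maximum is for borosilicate glass.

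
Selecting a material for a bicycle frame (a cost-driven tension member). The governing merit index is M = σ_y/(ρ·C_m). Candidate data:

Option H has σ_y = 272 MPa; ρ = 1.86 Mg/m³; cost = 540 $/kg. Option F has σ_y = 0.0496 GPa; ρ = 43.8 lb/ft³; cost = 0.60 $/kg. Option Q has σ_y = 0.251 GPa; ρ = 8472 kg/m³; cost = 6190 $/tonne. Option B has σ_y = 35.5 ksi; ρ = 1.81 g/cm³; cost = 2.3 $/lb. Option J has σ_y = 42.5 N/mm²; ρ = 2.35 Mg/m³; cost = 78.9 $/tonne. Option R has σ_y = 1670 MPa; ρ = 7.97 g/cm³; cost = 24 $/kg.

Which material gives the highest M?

option J

After converting to SI:
  option H: σ_y = 272.0 MPa, ρ = 1860 kg/m³, cost = 540.0 $/kg
  option F: σ_y = 49.60 MPa, ρ = 701.6 kg/m³, cost = 0.6000 $/kg
  option Q: σ_y = 251.0 MPa, ρ = 8472 kg/m³, cost = 6.190 $/kg
  option B: σ_y = 244.8 MPa, ρ = 1810 kg/m³, cost = 5.071 $/kg
  option J: σ_y = 42.50 MPa, ρ = 2350 kg/m³, cost = 0.07890 $/kg
  option R: σ_y = 1670 MPa, ρ = 7970 kg/m³, cost = 24.00 $/kg
  option J: M = 229 kN·m per $
  option F: M = 118 kN·m per $
  option B: M = 26.7 kN·m per $
  option R: M = 8.73 kN·m per $
  option Q: M = 4.79 kN·m per $
  option H: M = 0.271 kN·m per $
Option J has the largest M.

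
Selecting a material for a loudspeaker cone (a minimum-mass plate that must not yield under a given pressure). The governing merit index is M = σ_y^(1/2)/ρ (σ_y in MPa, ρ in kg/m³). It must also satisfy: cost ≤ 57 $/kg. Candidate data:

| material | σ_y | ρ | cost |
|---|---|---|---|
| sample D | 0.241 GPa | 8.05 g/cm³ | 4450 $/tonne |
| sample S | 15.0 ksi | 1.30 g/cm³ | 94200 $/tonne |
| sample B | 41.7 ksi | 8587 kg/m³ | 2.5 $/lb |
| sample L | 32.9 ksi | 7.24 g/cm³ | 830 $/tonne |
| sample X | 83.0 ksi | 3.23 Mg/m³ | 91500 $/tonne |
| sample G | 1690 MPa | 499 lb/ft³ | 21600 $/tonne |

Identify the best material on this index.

Screen on constraints: cost ≤ 57 $/kg. Survivors: sample D, sample B, sample L, sample G.
After converting to SI:
  sample D: σ_y = 241.0 MPa, ρ = 8050 kg/m³
  sample B: σ_y = 287.5 MPa, ρ = 8587 kg/m³
  sample L: σ_y = 226.8 MPa, ρ = 7240 kg/m³
  sample G: σ_y = 1690 MPa, ρ = 7993 kg/m³
  sample G: M = 5.14×10⁻³
  sample L: M = 2.08×10⁻³
  sample B: M = 1.97×10⁻³
  sample D: M = 1.93×10⁻³
Sample G ranks first.

sample G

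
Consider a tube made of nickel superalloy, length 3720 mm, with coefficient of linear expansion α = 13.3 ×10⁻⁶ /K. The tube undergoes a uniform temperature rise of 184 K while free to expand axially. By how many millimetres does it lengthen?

ΔL = α·L₀·ΔT = 13.3×10⁻⁶ × 3720 mm × 184.0 K = 9.10 mm.

9.10 mm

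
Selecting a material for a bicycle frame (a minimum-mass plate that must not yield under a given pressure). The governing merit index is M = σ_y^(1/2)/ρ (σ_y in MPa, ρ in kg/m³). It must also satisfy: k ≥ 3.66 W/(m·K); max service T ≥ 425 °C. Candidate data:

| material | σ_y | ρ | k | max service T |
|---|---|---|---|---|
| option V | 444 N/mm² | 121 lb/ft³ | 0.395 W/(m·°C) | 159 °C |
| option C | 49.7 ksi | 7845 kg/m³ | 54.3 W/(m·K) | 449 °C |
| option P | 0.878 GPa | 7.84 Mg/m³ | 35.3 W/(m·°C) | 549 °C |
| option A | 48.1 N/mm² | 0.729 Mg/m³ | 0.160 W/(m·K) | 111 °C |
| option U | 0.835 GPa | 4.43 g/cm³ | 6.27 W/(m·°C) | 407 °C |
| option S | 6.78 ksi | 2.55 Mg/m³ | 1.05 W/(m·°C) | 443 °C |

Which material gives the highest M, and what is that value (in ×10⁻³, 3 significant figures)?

Screen on constraints: k ≥ 3.66 W/(m·K); max service T ≥ 425 °C. Survivors: option C, option P.
In SI units:
  option C: σ_y = 342.7 MPa, ρ = 7845 kg/m³
  option P: σ_y = 878.0 MPa, ρ = 7840 kg/m³
  option P: M = 3.78×10⁻³
  option C: M = 2.36×10⁻³
Option P ranks first.

option P, M = 3.78×10⁻³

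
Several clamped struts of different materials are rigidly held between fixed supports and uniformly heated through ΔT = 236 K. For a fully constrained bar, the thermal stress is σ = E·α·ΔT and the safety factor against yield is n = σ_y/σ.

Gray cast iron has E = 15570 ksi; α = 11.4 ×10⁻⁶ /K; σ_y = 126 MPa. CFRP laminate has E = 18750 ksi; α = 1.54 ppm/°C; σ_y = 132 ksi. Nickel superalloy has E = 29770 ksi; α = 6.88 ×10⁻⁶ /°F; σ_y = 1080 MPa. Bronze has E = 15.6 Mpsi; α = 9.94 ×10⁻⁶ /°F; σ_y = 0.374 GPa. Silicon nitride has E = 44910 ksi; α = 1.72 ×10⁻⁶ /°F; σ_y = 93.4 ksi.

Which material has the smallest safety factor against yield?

Per material, after unit conversion:
  gray cast iron: E = 107.4, α = 11.4, σ_y = 126.0 → σ = 289 MPa, n = 0.436
  CFRP laminate: E = 129.3, α = 1.54, σ_y = 910.1 → σ = 47.0 MPa, n = 19.4
  nickel superalloy: E = 205.3, α = 12.4, σ_y = 1080 → σ = 600 MPa, n = 1.80
  bronze: E = 107.6, α = 17.9, σ_y = 374.0 → σ = 454 MPa, n = 0.823
  silicon nitride: E = 309.6, α = 3.10, σ_y = 644.0 → σ = 226 MPa, n = 2.85
Gray cast iron has the lowest safety factor, n = 0.436.

gray cast iron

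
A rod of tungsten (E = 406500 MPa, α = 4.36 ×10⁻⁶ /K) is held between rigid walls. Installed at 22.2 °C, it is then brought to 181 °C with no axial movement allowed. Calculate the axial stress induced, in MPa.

E = 406500 MPa = 406.5 GPa.
ΔT = 158.8 K. Constrained thermal stress σ = E·α·ΔT = 406.5×10³ MPa × 4.36×10⁻⁶ × 158.8 = 281 MPa (compressive).

281 MPa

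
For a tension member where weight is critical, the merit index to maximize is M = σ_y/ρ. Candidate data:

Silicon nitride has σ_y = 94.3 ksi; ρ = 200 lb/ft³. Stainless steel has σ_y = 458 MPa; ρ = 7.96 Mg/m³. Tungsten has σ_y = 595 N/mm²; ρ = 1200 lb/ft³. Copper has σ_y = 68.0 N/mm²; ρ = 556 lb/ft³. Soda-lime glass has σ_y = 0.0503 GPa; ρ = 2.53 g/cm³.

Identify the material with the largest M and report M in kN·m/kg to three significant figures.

silicon nitride, M = 203 kN·m/kg

Putting every candidate on a common basis:
  silicon nitride: σ_y = 650.2 MPa, ρ = 3204 kg/m³
  stainless steel: σ_y = 458.0 MPa, ρ = 7960 kg/m³
  tungsten: σ_y = 595.0 MPa, ρ = 19220 kg/m³
  copper: σ_y = 68.00 MPa, ρ = 8906 kg/m³
  soda-lime glass: σ_y = 50.30 MPa, ρ = 2530 kg/m³
  silicon nitride: M = 203 kN·m/kg
  stainless steel: M = 57.5 kN·m/kg
  tungsten: M = 31.0 kN·m/kg
  soda-lime glass: M = 19.9 kN·m/kg
  copper: M = 7.64 kN·m/kg
Silicon nitride has the largest M.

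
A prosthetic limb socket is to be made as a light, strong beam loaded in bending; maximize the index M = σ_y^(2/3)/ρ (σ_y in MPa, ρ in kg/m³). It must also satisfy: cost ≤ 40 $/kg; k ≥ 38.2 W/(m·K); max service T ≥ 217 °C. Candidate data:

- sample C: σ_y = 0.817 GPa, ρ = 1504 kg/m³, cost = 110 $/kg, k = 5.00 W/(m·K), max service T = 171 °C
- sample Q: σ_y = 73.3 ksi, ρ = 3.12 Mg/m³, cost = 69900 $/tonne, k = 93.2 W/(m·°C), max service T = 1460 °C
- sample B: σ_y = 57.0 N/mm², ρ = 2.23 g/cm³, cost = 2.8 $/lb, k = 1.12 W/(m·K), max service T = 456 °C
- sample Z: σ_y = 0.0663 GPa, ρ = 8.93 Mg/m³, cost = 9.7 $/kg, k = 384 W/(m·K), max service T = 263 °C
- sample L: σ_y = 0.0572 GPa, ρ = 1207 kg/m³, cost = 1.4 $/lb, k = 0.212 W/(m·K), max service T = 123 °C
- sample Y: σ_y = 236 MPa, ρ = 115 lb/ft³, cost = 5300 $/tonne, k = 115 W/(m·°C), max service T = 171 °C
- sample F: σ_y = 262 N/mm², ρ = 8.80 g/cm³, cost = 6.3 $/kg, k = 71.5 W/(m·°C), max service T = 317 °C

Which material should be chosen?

Screen on constraints: cost ≤ 40 $/kg; k ≥ 38.2 W/(m·K); max service T ≥ 217 °C. Survivors: sample Z, sample F.
Normalizing units and computing the index:
  sample Z: σ_y = 66.30 MPa, ρ = 8930 kg/m³
  sample F: σ_y = 262.0 MPa, ρ = 8800 kg/m³
  sample F: M = 4.65×10⁻³
  sample Z: M = 1.83×10⁻³
Highest index: sample F.

sample F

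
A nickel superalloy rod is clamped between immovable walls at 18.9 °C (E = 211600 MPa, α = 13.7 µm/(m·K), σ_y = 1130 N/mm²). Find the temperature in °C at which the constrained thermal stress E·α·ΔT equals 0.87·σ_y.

E = 211600 MPa = 211.6 GPa.
σ_y = 1130 N/mm² = 1130 MPa.
E·α·ΔT = 983.1 MPa ⇒ ΔT = 983.1 / (211.6×10³ × 13.7×10⁻⁶) = 339.1 K.
T = 18.9 + 339.1 = 358.0 °C.

358 °C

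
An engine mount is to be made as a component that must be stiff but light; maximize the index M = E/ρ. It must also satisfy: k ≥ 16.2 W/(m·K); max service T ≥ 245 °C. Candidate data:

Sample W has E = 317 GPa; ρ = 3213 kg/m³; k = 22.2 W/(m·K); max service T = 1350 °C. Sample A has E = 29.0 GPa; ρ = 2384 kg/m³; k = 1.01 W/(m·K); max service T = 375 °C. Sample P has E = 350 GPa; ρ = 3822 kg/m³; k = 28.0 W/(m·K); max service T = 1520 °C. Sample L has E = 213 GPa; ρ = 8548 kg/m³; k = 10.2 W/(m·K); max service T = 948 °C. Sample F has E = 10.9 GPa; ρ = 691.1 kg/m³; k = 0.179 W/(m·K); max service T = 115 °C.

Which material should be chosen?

sample W

Screen on constraints: k ≥ 16.2 W/(m·K); max service T ≥ 245 °C. Survivors: sample W, sample P.
Computing M directly (units already consistent):
  sample W: M = 98.7 MN·m/kg
  sample P: M = 91.6 MN·m/kg
Sample W has the largest M.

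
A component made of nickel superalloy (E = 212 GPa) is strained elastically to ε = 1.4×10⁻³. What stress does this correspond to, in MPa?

297 MPa

σ = E·ε = 212000 MPa × 1.4×10⁻³ = 297 MPa.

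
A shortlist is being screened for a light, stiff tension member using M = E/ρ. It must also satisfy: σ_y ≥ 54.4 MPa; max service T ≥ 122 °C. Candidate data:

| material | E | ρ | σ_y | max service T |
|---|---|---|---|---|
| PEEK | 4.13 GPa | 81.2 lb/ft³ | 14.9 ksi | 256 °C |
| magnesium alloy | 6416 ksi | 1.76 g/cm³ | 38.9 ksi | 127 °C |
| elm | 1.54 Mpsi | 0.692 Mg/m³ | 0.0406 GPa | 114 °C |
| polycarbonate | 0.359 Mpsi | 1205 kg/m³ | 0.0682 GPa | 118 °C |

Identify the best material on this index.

Screen on constraints: σ_y ≥ 54.4 MPa; max service T ≥ 122 °C. Survivors: PEEK, magnesium alloy.
After converting to SI:
  PEEK: E = 4.130 GPa, ρ = 1301 kg/m³
  magnesium alloy: E = 44.24 GPa, ρ = 1760 kg/m³
  magnesium alloy: M = 25.1 MN·m/kg
  PEEK: M = 3.18 MN·m/kg
The maximum is for magnesium alloy.

magnesium alloy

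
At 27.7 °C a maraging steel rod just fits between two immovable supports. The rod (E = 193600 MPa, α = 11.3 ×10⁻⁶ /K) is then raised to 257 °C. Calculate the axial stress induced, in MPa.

502 MPa

E = 193600 MPa = 193.6 GPa.
ΔT = 229.3 K. Constrained thermal stress σ = E·α·ΔT = 193.6×10³ MPa × 11.3×10⁻⁶ × 229.3 = 502 MPa (compressive).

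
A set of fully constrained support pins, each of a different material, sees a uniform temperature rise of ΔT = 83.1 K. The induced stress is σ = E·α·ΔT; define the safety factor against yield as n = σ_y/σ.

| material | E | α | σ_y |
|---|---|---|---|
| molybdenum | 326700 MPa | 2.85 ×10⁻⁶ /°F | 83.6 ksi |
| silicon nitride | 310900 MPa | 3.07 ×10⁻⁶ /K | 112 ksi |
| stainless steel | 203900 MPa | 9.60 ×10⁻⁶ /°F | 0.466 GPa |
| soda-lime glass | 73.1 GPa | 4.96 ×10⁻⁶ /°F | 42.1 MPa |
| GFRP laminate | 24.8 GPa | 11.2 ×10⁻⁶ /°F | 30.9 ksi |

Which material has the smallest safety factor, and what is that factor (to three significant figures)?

soda-lime glass, n = 0.776

With everything in SI (GPa, ×10⁻⁶/K, MPa):
  molybdenum: E = 326.7, α = 5.13, σ_y = 576.4 → σ = 139 MPa, n = 4.14
  silicon nitride: E = 310.9, α = 3.07, σ_y = 772.2 → σ = 79.3 MPa, n = 9.74
  stainless steel: E = 203.9, α = 17.3, σ_y = 466.0 → σ = 293 MPa, n = 1.59
  soda-lime glass: E = 73.10, α = 8.93, σ_y = 42.10 → σ = 54.2 MPa, n = 0.776
  GFRP laminate: E = 24.80, α = 20.2, σ_y = 213.0 → σ = 41.5 MPa, n = 5.13
The minimum is soda-lime glass at n = 0.776.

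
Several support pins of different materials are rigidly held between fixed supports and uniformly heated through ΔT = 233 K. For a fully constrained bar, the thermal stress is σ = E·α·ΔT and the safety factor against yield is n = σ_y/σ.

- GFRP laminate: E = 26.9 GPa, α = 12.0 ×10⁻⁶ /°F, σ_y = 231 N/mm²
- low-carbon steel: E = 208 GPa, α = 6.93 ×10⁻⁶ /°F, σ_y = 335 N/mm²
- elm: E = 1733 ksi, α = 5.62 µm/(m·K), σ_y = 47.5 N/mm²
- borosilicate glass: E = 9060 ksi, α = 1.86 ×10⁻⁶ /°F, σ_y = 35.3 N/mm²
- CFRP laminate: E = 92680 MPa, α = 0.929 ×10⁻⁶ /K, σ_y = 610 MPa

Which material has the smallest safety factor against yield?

With everything in SI (GPa, ×10⁻⁶/K, MPa):
  GFRP laminate: E = 26.90, α = 21.6, σ_y = 231.0 → σ = 135 MPa, n = 1.71
  low-carbon steel: E = 208.0, α = 12.5, σ_y = 335.0 → σ = 605 MPa, n = 0.554
  elm: E = 11.95, α = 5.62, σ_y = 47.50 → σ = 15.6 MPa, n = 3.04
  borosilicate glass: E = 62.47, α = 3.35, σ_y = 35.30 → σ = 48.7 MPa, n = 0.724
  CFRP laminate: E = 92.68, α = 0.929, σ_y = 610.0 → σ = 20.1 MPa, n = 30.4
Low-carbon steel has the lowest safety factor, n = 0.554.

low-carbon steel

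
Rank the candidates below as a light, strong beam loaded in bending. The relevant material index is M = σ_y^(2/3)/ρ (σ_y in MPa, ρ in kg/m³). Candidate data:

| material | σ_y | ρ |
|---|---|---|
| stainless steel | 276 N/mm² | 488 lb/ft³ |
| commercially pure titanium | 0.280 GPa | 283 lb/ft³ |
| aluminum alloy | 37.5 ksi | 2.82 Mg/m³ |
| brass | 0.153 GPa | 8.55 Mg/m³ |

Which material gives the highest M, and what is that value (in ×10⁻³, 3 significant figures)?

In SI units:
  stainless steel: σ_y = 276.0 MPa, ρ = 7817 kg/m³
  commercially pure titanium: σ_y = 280.0 MPa, ρ = 4533 kg/m³
  aluminum alloy: σ_y = 258.6 MPa, ρ = 2820 kg/m³
  brass: σ_y = 153.0 MPa, ρ = 8550 kg/m³
  aluminum alloy: M = 14.4×10⁻³
  commercially pure titanium: M = 9.44×10⁻³
  stainless steel: M = 5.42×10⁻³
  brass: M = 3.35×10⁻³
The maximum is for aluminum alloy.

aluminum alloy, M = 14.4×10⁻³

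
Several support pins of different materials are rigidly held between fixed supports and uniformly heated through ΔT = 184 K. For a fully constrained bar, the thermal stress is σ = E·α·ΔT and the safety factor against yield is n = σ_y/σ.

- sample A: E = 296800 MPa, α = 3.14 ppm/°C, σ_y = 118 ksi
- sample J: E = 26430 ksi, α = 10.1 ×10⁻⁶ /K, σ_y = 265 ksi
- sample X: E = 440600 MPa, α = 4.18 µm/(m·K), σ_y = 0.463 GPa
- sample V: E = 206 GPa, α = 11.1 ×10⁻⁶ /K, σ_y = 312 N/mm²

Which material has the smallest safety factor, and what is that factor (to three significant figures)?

Converting E to GPa, α to ×10⁻⁶/K, σ_y to MPa, then σ and n for each:
  sample A: E = 296.8, α = 3.14, σ_y = 813.6 → σ = 171 MPa, n = 4.74
  sample J: E = 182.2, α = 10.1, σ_y = 1827 → σ = 339 MPa, n = 5.40
  sample X: E = 440.6, α = 4.18, σ_y = 463.0 → σ = 339 MPa, n = 1.37
  sample V: E = 206.0, α = 11.1, σ_y = 312.0 → σ = 421 MPa, n = 0.742
Sample V has the lowest safety factor, n = 0.742.

sample V, n = 0.742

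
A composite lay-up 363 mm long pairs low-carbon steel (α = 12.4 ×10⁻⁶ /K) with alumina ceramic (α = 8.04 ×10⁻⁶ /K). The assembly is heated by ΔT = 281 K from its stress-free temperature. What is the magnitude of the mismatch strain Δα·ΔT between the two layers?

1.23×10⁻³

Δα = |12.4 − 8.04|×10⁻⁶/K = 4.36×10⁻⁶/K.
Mismatch strain = Δα·ΔT = 4.36×10⁻⁶ × 281.0 = 1.23×10⁻³.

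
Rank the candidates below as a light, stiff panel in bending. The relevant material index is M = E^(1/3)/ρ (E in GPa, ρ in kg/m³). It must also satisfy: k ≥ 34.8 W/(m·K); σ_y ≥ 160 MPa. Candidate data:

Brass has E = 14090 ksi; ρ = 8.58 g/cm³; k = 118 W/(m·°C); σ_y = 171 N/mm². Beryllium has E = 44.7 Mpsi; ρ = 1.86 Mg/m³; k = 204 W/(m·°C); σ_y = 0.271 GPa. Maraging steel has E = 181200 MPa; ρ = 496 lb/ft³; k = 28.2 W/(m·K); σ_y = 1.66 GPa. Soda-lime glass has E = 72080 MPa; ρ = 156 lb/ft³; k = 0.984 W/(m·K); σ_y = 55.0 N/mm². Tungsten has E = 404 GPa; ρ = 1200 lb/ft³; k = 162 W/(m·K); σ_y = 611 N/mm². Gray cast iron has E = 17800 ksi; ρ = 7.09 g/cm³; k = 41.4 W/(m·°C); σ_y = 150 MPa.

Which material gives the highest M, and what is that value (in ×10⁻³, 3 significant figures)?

beryllium, M = 3.63×10⁻³

Screen on constraints: k ≥ 34.8 W/(m·K); σ_y ≥ 160 MPa. Survivors: brass, beryllium, tungsten.
Putting every candidate on a common basis:
  brass: E = 97.15 GPa, ρ = 8580 kg/m³
  beryllium: E = 308.2 GPa, ρ = 1860 kg/m³
  tungsten: E = 404.0 GPa, ρ = 19220 kg/m³
  beryllium: M = 3.63×10⁻³
  brass: M = 0.536×10⁻³
  tungsten: M = 0.385×10⁻³
Beryllium has the largest M.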